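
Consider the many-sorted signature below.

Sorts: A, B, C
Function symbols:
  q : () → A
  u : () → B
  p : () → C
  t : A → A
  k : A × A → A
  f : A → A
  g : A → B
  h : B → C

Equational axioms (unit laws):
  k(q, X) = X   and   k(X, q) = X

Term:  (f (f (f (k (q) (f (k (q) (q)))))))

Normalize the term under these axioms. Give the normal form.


1. (f (f (f (k (q) (f (k (q) (q)))))))  →  (f (f (f (f (k (q) (q))))))
2. (f (f (f (f (k (q) (q))))))  →  (f (f (f (f (q)))))

normal form = (f (f (f (f (q)))))


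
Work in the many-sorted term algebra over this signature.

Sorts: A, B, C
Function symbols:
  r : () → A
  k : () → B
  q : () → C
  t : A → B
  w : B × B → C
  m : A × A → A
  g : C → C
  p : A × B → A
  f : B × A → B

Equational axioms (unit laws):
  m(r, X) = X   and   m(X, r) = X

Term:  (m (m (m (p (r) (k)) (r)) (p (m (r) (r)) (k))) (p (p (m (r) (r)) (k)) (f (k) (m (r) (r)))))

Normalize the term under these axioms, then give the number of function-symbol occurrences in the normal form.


size = 15

1. (m (m (m (p (r) (k)) (r)) (p (m (r) (r)) (k))) (p (p (m (r) (r)) (k)) (f (k) (m (r) (r)))))  →  (m (m (p (r) (k)) (p (m (r) (r)) (k))) (p (p (m (r) (r)) (k)) (f (k) (m (r) (r)))))
2. (m (m (p (r) (k)) (p (m (r) (r)) (k))) (p (p (m (r) (r)) (k)) (f (k) (m (r) (r)))))  →  (m (m (p (r) (k)) (p (r) (k))) (p (p (m (r) (r)) (k)) (f (k) (m (r) (r)))))
3. (m (m (p (r) (k)) (p (r) (k))) (p (p (m (r) (r)) (k)) (f (k) (m (r) (r)))))  →  (m (m (p (r) (k)) (p (r) (k))) (p (p (r) (k)) (f (k) (m (r) (r)))))
4. (m (m (p (r) (k)) (p (r) (k))) (p (p (r) (k)) (f (k) (m (r) (r)))))  →  (m (m (p (r) (k)) (p (r) (k))) (p (p (r) (k)) (f (k) (r))))
normal form: (m (m (p (r) (k)) (p (r) (k))) (p (p (r) (k)) (f (k) (r))))


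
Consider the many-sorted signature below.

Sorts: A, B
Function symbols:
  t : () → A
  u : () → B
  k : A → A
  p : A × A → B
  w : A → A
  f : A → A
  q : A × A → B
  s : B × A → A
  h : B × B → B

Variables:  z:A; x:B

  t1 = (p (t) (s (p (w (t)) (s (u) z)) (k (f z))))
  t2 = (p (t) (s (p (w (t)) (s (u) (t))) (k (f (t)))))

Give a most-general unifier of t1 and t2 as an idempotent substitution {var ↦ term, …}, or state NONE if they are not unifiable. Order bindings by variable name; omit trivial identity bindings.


{z ↦ (t)}


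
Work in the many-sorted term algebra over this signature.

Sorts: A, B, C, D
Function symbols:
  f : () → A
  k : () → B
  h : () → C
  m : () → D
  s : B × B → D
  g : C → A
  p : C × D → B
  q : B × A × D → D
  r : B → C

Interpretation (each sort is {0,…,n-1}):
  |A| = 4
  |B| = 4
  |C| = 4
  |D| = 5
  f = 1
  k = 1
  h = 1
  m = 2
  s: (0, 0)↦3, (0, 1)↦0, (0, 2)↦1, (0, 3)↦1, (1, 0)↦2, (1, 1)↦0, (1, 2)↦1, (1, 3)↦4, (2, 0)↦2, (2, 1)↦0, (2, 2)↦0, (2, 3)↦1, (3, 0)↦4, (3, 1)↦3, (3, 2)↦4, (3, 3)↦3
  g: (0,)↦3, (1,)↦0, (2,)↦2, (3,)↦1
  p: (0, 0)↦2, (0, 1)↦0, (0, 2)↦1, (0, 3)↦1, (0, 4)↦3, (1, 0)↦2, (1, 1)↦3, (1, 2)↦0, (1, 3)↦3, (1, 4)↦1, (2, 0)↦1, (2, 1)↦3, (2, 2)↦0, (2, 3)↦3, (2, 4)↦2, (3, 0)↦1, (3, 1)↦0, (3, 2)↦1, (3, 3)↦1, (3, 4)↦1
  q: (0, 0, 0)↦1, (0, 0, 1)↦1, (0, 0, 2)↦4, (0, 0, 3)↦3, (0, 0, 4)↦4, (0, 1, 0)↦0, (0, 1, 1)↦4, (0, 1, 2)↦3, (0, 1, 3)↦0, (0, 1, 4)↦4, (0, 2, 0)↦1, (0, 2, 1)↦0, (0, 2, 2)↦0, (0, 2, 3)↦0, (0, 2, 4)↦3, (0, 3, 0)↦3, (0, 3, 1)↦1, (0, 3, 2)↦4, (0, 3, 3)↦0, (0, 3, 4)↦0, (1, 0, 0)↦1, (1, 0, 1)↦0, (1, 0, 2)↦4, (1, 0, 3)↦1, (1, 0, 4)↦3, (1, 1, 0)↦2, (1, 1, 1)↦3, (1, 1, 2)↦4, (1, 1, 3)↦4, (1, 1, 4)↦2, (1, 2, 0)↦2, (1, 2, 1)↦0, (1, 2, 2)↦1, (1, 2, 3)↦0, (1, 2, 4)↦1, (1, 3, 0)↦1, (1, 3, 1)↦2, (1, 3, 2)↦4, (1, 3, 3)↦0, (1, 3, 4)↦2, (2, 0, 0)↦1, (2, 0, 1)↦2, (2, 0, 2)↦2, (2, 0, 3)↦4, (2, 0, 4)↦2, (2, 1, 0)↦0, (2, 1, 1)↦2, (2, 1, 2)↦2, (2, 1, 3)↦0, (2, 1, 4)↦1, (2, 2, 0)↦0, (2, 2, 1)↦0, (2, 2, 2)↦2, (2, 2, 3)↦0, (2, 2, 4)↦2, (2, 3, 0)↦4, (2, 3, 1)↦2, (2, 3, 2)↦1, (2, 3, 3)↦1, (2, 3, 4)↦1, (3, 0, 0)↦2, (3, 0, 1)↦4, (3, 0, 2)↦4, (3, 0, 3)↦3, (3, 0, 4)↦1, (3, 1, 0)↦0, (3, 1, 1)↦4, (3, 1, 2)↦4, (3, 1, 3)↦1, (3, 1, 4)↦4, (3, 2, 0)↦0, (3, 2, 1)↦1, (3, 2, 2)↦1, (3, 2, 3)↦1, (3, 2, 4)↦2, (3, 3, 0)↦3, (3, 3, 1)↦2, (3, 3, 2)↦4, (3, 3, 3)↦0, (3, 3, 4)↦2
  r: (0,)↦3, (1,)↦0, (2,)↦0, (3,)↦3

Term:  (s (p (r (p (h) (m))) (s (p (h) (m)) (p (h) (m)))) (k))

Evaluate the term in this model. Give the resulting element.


value = 0

  h = 1
  m = 2
  (p (h) (m)) = p(1, 2) = 0
  (r (p (h) (m))) = r(0,) = 3
  h = 1
  m = 2
  (p (h) (m)) = p(1, 2) = 0
  h = 1
  m = 2
  (p (h) (m)) = p(1, 2) = 0
  (s (p (h) (m)) (p (h) (m))) = s(0, 0) = 3
  (p (r (p (h) (m))) (s (p (h) (m)) (p (h) (m)))) = p(3, 3) = 1
  k = 1
  (s (p (r (p (h) (m))) (s (p (h) (m)) (p (h) (m)))) (k)) = s(1, 1) = 0


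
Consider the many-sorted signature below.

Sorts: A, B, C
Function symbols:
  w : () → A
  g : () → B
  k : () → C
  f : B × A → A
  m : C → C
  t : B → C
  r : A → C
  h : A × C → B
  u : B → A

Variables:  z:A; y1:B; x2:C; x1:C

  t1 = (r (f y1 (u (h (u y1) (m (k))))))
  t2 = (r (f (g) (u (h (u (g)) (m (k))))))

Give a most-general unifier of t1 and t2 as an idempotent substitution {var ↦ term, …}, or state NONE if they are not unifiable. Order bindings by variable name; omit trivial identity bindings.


{y1 ↦ (g)}


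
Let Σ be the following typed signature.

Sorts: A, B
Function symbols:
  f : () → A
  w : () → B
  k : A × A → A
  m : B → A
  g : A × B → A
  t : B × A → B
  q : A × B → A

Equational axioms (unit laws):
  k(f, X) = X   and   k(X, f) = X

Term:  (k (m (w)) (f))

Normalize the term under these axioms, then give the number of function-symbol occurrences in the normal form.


1. (k (m (w)) (f))  →  (m (w))
normal form: (m (w))

size = 2


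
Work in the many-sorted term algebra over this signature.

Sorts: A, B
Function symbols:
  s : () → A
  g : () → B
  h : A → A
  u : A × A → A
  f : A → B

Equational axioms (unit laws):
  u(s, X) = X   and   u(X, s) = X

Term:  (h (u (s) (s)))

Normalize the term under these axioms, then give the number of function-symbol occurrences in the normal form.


size = 2

1. (h (u (s) (s)))  →  (h (s))
normal form: (h (s))


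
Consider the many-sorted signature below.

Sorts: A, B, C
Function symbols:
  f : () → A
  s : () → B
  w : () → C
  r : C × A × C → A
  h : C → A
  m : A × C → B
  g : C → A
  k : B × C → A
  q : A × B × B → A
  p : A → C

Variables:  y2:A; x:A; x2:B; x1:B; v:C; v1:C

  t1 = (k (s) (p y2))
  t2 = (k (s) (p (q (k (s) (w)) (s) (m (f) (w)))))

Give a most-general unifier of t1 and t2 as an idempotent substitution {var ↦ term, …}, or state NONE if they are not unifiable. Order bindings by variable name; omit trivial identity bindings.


{y2 ↦ (q (k (s) (w)) (s) (m (f) (w)))}


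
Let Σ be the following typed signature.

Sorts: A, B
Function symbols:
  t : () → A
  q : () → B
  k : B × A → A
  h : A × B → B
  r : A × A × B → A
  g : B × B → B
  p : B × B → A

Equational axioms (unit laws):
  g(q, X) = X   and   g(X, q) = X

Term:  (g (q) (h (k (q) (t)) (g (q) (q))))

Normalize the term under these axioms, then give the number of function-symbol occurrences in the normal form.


size = 5

1. (g (q) (h (k (q) (t)) (g (q) (q))))  →  (h (k (q) (t)) (g (q) (q)))
2. (h (k (q) (t)) (g (q) (q)))  →  (h (k (q) (t)) (q))
normal form: (h (k (q) (t)) (q))


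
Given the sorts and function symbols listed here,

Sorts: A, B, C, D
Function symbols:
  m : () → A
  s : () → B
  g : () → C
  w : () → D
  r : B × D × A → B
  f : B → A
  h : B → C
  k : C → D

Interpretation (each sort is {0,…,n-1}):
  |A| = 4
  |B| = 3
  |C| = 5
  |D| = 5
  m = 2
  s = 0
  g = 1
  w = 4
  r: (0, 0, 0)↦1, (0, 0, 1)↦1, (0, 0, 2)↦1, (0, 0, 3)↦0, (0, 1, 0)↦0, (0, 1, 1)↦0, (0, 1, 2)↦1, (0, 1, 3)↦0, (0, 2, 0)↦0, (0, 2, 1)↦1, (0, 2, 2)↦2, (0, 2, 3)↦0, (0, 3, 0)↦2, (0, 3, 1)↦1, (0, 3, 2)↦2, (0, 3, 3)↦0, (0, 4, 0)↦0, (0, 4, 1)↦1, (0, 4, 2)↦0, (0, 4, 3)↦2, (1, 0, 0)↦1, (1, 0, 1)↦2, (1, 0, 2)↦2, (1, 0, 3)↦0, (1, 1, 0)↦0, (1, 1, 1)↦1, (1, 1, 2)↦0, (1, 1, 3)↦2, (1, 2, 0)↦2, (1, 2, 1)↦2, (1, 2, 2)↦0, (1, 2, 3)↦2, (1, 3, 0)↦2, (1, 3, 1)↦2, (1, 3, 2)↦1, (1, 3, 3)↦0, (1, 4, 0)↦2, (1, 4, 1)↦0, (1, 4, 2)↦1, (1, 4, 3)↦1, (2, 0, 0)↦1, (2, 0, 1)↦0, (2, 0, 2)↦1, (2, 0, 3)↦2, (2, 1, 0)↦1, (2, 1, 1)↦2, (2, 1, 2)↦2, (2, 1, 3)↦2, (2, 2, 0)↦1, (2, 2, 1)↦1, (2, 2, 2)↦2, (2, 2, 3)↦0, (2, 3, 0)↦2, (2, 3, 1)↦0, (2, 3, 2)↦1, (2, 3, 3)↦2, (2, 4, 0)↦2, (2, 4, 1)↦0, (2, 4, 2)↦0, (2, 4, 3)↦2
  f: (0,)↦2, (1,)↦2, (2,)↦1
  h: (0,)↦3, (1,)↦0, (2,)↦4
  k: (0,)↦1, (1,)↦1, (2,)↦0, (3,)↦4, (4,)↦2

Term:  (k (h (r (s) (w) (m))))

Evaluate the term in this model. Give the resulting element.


value = 4

  s = 0
  w = 4
  m = 2
  (r (s) (w) (m)) = r(0, 4, 2) = 0
  (h (r (s) (w) (m))) = h(0,) = 3
  (k (h (r (s) (w) (m)))) = k(3,) = 4


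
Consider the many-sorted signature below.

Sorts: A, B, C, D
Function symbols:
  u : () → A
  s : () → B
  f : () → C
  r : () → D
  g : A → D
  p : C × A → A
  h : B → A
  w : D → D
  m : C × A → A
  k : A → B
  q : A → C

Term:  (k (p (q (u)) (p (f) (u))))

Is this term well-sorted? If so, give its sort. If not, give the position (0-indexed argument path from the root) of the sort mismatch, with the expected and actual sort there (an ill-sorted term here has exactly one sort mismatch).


well-sorted; sort = B

      (u) : A
    (q (u)) : C
      (f) : C
      (u) : A
    (p (f) (u)) : A
  (p (q (u)) (p (f) (u))) : A
(k (p (q (u)) (p (f) (u)))) : B


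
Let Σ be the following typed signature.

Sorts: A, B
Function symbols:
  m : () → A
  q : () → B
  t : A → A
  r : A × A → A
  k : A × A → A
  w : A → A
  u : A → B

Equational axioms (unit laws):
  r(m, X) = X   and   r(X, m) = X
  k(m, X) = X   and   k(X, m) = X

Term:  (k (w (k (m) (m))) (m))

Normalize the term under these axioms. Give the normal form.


normal form = (w (m))

1. (k (w (k (m) (m))) (m))  →  (w (k (m) (m)))
2. (w (k (m) (m)))  →  (w (m))


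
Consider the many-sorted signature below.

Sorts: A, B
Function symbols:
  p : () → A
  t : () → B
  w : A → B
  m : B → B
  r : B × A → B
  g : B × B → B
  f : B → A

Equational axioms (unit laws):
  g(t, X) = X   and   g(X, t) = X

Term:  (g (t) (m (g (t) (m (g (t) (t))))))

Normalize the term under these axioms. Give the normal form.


1. (g (t) (m (g (t) (m (g (t) (t))))))  →  (m (g (t) (m (g (t) (t)))))
2. (m (g (t) (m (g (t) (t)))))  →  (m (m (g (t) (t))))
3. (m (m (g (t) (t))))  →  (m (m (t)))

normal form = (m (m (t)))


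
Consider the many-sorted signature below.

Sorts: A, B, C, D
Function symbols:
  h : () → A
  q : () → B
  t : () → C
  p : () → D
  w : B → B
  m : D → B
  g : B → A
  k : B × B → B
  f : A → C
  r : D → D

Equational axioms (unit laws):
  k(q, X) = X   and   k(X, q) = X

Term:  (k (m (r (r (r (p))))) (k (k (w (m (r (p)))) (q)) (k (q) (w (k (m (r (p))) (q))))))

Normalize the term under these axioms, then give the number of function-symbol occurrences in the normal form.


1. (k (m (r (r (r (p))))) (k (k (w (m (r (p)))) (q)) (k (q) (w (k (m (r (p))) (q))))))  →  (k (m (r (r (r (p))))) (k (w (m (r (p)))) (k (q) (w (k (m (r (p))) (q))))))
2. (k (m (r (r (r (p))))) (k (w (m (r (p)))) (k (q) (w (k (m (r (p))) (q))))))  →  (k (m (r (r (r (p))))) (k (w (m (r (p)))) (w (k (m (r (p))) (q)))))
3. (k (m (r (r (r (p))))) (k (w (m (r (p)))) (w (k (m (r (p))) (q)))))  →  (k (m (r (r (r (p))))) (k (w (m (r (p)))) (w (m (r (p))))))
normal form: (k (m (r (r (r (p))))) (k (w (m (r (p)))) (w (m (r (p))))))

size = 15


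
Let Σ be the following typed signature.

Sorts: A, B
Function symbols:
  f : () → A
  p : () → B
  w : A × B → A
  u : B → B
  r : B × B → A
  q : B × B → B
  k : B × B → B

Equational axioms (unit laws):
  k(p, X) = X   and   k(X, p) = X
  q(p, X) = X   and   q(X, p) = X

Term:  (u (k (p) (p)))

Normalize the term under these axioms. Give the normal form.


normal form = (u (p))

1. (u (k (p) (p)))  →  (u (p))


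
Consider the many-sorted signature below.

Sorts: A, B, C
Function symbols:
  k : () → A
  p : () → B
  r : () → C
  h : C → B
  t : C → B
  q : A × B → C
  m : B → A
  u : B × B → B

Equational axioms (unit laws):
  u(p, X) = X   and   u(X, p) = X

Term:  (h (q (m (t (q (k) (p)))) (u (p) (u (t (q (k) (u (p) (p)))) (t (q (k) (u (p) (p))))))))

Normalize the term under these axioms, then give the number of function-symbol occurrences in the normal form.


size = 16

1. (h (q (m (t (q (k) (p)))) (u (p) (u (t (q (k) (u (p) (p)))) (t (q (k) (u (p) (p))))))))  →  (h (q (m (t (q (k) (p)))) (u (t (q (k) (u (p) (p)))) (t (q (k) (u (p) (p)))))))
2. (h (q (m (t (q (k) (p)))) (u (t (q (k) (u (p) (p)))) (t (q (k) (u (p) (p)))))))  →  (h (q (m (t (q (k) (p)))) (u (t (q (k) (p))) (t (q (k) (u (p) (p)))))))
3. (h (q (m (t (q (k) (p)))) (u (t (q (k) (p))) (t (q (k) (u (p) (p)))))))  →  (h (q (m (t (q (k) (p)))) (u (t (q (k) (p))) (t (q (k) (p))))))
normal form: (h (q (m (t (q (k) (p)))) (u (t (q (k) (p))) (t (q (k) (p))))))


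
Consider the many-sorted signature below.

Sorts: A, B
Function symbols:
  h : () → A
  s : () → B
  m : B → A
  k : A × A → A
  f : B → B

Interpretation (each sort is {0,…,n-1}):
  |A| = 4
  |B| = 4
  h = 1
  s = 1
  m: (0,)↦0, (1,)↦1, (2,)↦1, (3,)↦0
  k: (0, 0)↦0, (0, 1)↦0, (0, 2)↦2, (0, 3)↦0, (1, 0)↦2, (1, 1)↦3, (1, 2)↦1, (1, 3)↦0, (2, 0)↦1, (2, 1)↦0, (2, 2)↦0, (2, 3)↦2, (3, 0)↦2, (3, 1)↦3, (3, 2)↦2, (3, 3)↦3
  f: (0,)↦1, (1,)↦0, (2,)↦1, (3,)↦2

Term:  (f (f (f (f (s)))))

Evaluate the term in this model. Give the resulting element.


  s = 1
  (f (s)) = f(1,) = 0
  (f (f (s))) = f(0,) = 1
  (f (f (f (s)))) = f(1,) = 0
  (f (f (f (f (s))))) = f(0,) = 1

value = 1


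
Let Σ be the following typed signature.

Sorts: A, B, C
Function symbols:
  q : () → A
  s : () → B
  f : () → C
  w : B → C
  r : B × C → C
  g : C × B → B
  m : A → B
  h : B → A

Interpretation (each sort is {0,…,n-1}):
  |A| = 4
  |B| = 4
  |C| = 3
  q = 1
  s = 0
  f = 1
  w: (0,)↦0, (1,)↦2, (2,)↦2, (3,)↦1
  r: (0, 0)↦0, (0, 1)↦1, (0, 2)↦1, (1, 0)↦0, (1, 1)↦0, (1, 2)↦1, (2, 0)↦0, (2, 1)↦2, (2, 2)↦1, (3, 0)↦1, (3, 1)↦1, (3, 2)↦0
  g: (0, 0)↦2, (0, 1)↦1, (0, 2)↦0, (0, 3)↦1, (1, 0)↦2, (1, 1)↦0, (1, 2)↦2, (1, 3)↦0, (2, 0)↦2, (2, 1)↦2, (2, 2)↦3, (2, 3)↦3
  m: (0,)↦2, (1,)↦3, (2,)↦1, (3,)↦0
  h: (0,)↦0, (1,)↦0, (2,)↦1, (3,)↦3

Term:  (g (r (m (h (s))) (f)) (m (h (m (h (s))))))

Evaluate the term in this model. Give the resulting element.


  s = 0
  (h (s)) = h(0,) = 0
  (m (h (s))) = m(0,) = 2
  f = 1
  (r (m (h (s))) (f)) = r(2, 1) = 2
  s = 0
  (h (s)) = h(0,) = 0
  (m (h (s))) = m(0,) = 2
  (h (m (h (s)))) = h(2,) = 1
  (m (h (m (h (s))))) = m(1,) = 3
  (g (r (m (h (s))) (f)) (m (h (m (h (s)))))) = g(2, 3) = 3

value = 3


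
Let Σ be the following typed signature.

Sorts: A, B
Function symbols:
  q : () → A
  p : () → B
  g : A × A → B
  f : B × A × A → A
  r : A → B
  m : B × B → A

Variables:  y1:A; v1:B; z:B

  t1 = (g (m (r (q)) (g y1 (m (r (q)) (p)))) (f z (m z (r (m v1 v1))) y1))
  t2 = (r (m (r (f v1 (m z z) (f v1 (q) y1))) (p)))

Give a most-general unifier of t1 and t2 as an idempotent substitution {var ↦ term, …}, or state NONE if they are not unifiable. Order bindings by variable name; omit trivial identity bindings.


head clash or occurs-check failure — not unifiable

NONE (not unifiable)


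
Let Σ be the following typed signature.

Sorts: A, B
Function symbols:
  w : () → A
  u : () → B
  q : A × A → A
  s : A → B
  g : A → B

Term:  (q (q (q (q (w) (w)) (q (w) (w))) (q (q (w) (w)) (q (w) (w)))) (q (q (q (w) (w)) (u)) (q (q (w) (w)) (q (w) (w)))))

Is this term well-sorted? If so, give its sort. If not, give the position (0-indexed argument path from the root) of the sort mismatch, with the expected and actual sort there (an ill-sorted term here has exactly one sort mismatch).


        (w) : A
        (w) : A
      (q (w) (w)) : A
        (w) : A
        (w) : A
      (q (w) (w)) : A
    (q (q (w) (w)) (q (w) (w))) : A
        (w) : A
        (w) : A
      (q (w) (w)) : A
        (w) : A
        (w) : A
      (q (w) (w)) : A
    (q (q (w) (w)) (q (w) (w))) : A
  (q (q (q (w) (w)) (q (w) (w))) (q (q (w) (w)) (q (w) (w)))) : A
        (w) : A
        (w) : A
      (q (w) (w)) : A
      (u) : B
    (q (q (w) (w)) (u)) : ✗ arg 1 at [1, 0, 1] has sort B, expected A
        (w) : A
        (w) : A
      (q (w) (w)) : A
        (w) : A
        (w) : A
      (q (w) (w)) : A
    (q (q (w) (w)) (q (w) (w))) : A

ill-sorted at position [1, 0, 1]: expected A, got B


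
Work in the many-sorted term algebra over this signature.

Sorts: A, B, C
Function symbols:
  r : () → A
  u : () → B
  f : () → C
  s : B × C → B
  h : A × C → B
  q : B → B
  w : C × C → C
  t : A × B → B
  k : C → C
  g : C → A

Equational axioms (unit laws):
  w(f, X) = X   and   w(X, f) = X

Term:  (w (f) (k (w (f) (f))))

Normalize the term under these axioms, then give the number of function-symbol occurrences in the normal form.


size = 2

1. (w (f) (k (w (f) (f))))  →  (k (w (f) (f)))
2. (k (w (f) (f)))  →  (k (f))
normal form: (k (f))


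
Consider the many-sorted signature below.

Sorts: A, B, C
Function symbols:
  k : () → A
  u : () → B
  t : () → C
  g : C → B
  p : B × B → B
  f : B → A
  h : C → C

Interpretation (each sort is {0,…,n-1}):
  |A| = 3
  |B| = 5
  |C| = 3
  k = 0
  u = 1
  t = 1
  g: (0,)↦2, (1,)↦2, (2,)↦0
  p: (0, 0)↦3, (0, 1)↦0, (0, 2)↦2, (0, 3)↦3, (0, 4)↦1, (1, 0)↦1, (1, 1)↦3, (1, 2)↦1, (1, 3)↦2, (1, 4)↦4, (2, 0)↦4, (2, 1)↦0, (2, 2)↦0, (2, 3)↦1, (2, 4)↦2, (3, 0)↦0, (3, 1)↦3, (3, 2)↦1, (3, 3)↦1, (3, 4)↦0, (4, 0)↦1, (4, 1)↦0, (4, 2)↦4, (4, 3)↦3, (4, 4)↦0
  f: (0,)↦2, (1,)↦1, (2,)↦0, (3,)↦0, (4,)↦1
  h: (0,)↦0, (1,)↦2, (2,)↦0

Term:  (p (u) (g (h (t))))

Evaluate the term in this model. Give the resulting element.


  u = 1
  t = 1
  (h (t)) = h(1,) = 2
  (g (h (t))) = g(2,) = 0
  (p (u) (g (h (t)))) = p(1, 0) = 1

value = 1


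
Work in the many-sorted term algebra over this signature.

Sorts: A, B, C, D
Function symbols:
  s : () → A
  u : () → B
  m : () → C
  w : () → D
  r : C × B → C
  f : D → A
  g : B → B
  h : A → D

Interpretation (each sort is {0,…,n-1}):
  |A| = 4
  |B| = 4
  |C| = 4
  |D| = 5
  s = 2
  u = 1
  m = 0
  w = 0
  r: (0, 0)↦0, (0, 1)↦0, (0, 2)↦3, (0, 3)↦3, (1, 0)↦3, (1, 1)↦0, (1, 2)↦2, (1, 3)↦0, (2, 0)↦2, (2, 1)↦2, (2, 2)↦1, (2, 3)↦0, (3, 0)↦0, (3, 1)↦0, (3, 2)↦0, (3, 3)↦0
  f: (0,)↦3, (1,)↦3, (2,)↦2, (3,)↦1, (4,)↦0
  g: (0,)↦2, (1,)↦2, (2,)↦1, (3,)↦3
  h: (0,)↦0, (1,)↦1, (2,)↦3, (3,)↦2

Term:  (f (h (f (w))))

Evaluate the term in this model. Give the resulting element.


value = 2

  w = 0
  (f (w)) = f(0,) = 3
  (h (f (w))) = h(3,) = 2
  (f (h (f (w)))) = f(2,) = 2


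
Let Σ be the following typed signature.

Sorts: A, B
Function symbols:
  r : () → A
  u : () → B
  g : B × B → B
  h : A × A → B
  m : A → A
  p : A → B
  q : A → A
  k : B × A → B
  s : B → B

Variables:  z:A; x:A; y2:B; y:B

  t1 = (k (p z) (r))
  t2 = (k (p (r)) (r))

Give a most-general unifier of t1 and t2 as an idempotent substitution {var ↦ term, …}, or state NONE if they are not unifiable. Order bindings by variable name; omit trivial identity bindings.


{z ↦ (r)}


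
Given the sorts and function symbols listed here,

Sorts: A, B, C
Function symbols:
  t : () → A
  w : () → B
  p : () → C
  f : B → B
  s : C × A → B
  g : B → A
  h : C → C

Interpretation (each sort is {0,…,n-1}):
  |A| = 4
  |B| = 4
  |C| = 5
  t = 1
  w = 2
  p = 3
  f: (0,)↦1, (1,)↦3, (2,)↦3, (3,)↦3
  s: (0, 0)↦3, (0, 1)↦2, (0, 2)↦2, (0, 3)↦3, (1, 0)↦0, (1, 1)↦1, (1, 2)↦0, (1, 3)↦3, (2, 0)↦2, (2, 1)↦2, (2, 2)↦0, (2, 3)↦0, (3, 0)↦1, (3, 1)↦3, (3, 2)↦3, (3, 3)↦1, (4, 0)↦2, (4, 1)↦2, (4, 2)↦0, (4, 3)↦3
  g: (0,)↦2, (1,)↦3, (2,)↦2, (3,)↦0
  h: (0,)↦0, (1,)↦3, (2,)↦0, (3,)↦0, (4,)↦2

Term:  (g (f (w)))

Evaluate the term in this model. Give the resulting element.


  w = 2
  (f (w)) = f(2,) = 3
  (g (f (w))) = g(3,) = 0

value = 0


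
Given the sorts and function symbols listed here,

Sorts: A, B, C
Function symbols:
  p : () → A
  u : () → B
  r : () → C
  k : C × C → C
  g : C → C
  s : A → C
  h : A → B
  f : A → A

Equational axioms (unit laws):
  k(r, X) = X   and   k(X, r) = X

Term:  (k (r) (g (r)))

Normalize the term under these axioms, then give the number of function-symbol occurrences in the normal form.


1. (k (r) (g (r)))  →  (g (r))
normal form: (g (r))

size = 2


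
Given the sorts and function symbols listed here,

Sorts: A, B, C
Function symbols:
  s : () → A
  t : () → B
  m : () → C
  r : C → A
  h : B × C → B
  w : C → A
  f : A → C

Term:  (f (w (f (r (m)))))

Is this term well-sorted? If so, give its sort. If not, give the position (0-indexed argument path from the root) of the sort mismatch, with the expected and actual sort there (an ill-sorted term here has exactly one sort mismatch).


well-sorted; sort = C

        (m) : C
      (r (m)) : A
    (f (r (m))) : C
  (w (f (r (m)))) : A
(f (w (f (r (m))))) : C


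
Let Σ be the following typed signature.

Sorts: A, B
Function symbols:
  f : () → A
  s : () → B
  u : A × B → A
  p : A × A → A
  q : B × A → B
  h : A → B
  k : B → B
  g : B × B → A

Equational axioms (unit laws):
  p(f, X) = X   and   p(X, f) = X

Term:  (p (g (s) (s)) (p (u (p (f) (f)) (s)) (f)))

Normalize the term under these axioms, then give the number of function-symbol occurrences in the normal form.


size = 7

1. (p (g (s) (s)) (p (u (p (f) (f)) (s)) (f)))  →  (p (g (s) (s)) (u (p (f) (f)) (s)))
2. (p (g (s) (s)) (u (p (f) (f)) (s)))  →  (p (g (s) (s)) (u (f) (s)))
normal form: (p (g (s) (s)) (u (f) (s)))


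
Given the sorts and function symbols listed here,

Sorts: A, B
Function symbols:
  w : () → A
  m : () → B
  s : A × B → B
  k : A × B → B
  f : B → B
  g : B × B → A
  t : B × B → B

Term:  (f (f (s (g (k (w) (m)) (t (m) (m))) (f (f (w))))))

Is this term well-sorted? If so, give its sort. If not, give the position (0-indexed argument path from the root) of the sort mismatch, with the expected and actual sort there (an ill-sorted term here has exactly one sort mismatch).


          (w) : A
          (m) : B
        (k (w) (m)) : B
          (m) : B
          (m) : B
        (t (m) (m)) : B
      (g (k (w) (m)) (t (m) (m))) : A
          (w) : A
        (f (w)) : ✗ arg 0 at [0, 0, 1, 0, 0] has sort A, expected B

ill-sorted at position [0, 0, 1, 0, 0]: expected B, got A


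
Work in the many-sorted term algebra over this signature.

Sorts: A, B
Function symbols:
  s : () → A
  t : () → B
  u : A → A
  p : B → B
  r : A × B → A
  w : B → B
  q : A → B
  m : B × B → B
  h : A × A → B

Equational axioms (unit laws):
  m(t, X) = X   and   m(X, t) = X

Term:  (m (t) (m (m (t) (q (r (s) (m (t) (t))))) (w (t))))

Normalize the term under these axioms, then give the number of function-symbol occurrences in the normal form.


size = 7

1. (m (t) (m (m (t) (q (r (s) (m (t) (t))))) (w (t))))  →  (m (m (t) (q (r (s) (m (t) (t))))) (w (t)))
2. (m (m (t) (q (r (s) (m (t) (t))))) (w (t)))  →  (m (q (r (s) (m (t) (t)))) (w (t)))
3. (m (q (r (s) (m (t) (t)))) (w (t)))  →  (m (q (r (s) (t))) (w (t)))
normal form: (m (q (r (s) (t))) (w (t)))


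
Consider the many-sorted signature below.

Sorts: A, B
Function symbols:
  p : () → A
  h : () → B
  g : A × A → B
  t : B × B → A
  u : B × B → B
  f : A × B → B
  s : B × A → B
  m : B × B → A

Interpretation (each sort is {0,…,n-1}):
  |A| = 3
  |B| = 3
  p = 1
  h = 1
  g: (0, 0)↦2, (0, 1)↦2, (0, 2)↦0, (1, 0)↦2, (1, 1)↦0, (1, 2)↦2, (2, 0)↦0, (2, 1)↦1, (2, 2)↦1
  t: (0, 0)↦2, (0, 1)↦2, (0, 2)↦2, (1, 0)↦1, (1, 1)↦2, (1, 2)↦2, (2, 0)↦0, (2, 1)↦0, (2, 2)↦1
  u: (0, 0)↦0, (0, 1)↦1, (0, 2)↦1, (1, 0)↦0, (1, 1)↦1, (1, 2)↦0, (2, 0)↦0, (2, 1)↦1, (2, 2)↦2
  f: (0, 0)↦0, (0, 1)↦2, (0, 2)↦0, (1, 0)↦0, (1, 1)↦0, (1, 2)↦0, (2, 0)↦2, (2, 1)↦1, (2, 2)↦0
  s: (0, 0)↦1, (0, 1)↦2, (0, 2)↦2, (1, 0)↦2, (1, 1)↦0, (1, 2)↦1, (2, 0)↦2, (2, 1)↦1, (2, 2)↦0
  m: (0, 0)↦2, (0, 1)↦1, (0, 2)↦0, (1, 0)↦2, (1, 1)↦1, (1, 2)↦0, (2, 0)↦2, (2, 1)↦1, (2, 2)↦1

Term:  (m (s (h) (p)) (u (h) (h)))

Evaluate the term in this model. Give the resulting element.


value = 1

  h = 1
  p = 1
  (s (h) (p)) = s(1, 1) = 0
  h = 1
  h = 1
  (u (h) (h)) = u(1, 1) = 1
  (m (s (h) (p)) (u (h) (h))) = m(0, 1) = 1


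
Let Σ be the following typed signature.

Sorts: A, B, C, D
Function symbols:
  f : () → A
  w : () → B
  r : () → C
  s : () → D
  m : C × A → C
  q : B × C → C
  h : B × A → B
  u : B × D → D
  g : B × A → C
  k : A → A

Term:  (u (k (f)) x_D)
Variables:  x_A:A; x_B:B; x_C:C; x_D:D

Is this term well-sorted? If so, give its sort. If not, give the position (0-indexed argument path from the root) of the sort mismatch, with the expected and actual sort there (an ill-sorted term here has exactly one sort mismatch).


ill-sorted at position [0]: expected B, got A

    (f) : A
  (k (f)) : A
  x_D : D
(u (k (f)) x_D) : ✗ arg 0 at [0] has sort A, expected B


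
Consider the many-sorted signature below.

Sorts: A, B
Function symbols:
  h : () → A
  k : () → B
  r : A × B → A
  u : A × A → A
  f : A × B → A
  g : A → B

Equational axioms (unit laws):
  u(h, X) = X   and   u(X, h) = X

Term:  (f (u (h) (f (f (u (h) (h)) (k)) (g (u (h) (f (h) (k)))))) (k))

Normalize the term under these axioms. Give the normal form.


normal form = (f (f (f (h) (k)) (g (f (h) (k)))) (k))

1. (f (u (h) (f (f (u (h) (h)) (k)) (g (u (h) (f (h) (k)))))) (k))  →  (f (f (f (u (h) (h)) (k)) (g (u (h) (f (h) (k))))) (k))
2. (f (f (f (u (h) (h)) (k)) (g (u (h) (f (h) (k))))) (k))  →  (f (f (f (h) (k)) (g (u (h) (f (h) (k))))) (k))
3. (f (f (f (h) (k)) (g (u (h) (f (h) (k))))) (k))  →  (f (f (f (h) (k)) (g (f (h) (k)))) (k))


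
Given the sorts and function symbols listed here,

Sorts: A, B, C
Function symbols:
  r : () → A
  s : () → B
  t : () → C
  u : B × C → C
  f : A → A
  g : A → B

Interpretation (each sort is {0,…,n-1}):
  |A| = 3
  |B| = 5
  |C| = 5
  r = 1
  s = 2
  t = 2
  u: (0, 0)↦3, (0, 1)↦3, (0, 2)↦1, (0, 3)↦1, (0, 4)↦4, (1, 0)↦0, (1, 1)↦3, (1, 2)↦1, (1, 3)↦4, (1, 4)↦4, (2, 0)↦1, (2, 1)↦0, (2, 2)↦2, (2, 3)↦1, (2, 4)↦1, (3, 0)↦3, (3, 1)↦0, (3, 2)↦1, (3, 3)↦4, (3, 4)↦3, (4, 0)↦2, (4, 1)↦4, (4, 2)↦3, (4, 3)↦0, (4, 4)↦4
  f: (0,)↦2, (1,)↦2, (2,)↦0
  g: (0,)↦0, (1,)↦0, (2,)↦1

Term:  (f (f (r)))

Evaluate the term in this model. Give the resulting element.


  r = 1
  (f (r)) = f(1,) = 2
  (f (f (r))) = f(2,) = 0

value = 0


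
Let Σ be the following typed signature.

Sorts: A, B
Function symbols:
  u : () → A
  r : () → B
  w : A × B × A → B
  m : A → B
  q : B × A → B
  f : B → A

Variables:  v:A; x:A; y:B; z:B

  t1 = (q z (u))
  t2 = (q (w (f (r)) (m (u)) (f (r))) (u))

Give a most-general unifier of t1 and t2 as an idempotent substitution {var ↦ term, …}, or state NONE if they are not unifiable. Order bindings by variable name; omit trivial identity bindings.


{z ↦ (w (f (r)) (m (u)) (f (r)))}


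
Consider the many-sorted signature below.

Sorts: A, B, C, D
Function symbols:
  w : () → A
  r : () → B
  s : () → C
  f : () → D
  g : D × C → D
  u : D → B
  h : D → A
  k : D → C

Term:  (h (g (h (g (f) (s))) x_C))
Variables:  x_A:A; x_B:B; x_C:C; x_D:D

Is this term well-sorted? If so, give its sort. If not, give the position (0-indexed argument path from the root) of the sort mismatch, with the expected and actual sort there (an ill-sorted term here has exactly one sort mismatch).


        (f) : D
        (s) : C
      (g (f) (s)) : D
    (h (g (f) (s))) : A
    x_C : C
  (g (h (g (f) (s))) x_C) : ✗ arg 0 at [0, 0] has sort A, expected D

ill-sorted at position [0, 0]: expected D, got A


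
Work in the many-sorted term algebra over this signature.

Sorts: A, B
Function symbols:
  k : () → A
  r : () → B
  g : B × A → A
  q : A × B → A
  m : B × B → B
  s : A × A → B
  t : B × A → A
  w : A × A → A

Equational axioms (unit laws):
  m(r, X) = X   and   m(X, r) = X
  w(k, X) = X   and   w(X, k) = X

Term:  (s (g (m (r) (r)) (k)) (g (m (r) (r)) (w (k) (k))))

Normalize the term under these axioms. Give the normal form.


1. (s (g (m (r) (r)) (k)) (g (m (r) (r)) (w (k) (k))))  →  (s (g (r) (k)) (g (m (r) (r)) (w (k) (k))))
2. (s (g (r) (k)) (g (m (r) (r)) (w (k) (k))))  →  (s (g (r) (k)) (g (r) (w (k) (k))))
3. (s (g (r) (k)) (g (r) (w (k) (k))))  →  (s (g (r) (k)) (g (r) (k)))

normal form = (s (g (r) (k)) (g (r) (k)))


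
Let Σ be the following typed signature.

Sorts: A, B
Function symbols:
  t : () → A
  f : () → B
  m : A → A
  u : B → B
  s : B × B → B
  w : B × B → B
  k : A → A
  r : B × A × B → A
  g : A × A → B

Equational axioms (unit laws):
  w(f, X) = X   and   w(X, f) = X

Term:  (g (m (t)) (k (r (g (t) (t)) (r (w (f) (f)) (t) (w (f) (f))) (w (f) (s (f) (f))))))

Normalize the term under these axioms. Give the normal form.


1. (g (m (t)) (k (r (g (t) (t)) (r (w (f) (f)) (t) (w (f) (f))) (w (f) (s (f) (f))))))  →  (g (m (t)) (k (r (g (t) (t)) (r (f) (t) (w (f) (f))) (w (f) (s (f) (f))))))
2. (g (m (t)) (k (r (g (t) (t)) (r (f) (t) (w (f) (f))) (w (f) (s (f) (f))))))  →  (g (m (t)) (k (r (g (t) (t)) (r (f) (t) (f)) (w (f) (s (f) (f))))))
3. (g (m (t)) (k (r (g (t) (t)) (r (f) (t) (f)) (w (f) (s (f) (f))))))  →  (g (m (t)) (k (r (g (t) (t)) (r (f) (t) (f)) (s (f) (f)))))

normal form = (g (m (t)) (k (r (g (t) (t)) (r (f) (t) (f)) (s (f) (f)))))


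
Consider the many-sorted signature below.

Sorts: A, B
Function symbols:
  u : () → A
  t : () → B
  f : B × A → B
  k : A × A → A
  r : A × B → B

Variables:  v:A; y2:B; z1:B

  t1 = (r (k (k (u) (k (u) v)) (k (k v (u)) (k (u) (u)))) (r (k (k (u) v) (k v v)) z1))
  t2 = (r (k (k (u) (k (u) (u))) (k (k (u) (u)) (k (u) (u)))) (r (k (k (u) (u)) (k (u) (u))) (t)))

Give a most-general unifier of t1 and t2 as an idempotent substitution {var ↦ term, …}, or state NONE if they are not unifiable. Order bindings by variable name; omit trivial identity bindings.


{v ↦ (u), z1 ↦ (t)}


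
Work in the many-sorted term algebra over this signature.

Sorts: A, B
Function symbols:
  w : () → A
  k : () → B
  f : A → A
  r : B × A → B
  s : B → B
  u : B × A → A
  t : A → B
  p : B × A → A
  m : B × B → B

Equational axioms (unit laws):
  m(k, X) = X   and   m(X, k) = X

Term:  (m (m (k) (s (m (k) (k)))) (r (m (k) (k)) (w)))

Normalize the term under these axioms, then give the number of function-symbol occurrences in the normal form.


size = 6

1. (m (m (k) (s (m (k) (k)))) (r (m (k) (k)) (w)))  →  (m (s (m (k) (k))) (r (m (k) (k)) (w)))
2. (m (s (m (k) (k))) (r (m (k) (k)) (w)))  →  (m (s (k)) (r (m (k) (k)) (w)))
3. (m (s (k)) (r (m (k) (k)) (w)))  →  (m (s (k)) (r (k) (w)))
normal form: (m (s (k)) (r (k) (w)))


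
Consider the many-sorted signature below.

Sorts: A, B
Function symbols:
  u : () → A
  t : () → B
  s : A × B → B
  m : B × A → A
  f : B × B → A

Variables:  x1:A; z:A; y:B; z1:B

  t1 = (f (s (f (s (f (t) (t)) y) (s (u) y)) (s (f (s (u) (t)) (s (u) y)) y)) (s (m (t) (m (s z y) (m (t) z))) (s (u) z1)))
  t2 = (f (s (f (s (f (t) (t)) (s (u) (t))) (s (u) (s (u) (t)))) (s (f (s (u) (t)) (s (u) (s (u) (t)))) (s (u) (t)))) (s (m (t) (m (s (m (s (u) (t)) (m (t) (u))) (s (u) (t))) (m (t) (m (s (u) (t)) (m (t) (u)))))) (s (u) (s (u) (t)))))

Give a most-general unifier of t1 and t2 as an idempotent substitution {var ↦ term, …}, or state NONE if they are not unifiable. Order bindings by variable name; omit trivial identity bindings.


{y ↦ (s (u) (t)), z ↦ (m (s (u) (t)) (m (t) (u))), z1 ↦ (s (u) (t))}


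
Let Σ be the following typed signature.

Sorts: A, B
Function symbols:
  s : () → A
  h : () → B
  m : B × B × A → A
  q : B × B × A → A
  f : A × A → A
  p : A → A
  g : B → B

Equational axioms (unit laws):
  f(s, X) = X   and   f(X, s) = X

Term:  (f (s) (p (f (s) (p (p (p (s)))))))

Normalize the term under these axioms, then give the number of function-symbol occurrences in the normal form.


size = 5

1. (f (s) (p (f (s) (p (p (p (s)))))))  →  (p (f (s) (p (p (p (s))))))
2. (p (f (s) (p (p (p (s))))))  →  (p (p (p (p (s)))))
normal form: (p (p (p (p (s)))))


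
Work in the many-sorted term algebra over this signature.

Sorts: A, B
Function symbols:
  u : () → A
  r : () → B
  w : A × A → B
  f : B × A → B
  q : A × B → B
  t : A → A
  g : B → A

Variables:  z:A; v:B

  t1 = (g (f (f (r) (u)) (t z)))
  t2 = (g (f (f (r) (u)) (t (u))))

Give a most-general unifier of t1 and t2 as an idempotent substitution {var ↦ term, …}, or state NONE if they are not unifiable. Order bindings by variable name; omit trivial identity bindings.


{z ↦ (u)}


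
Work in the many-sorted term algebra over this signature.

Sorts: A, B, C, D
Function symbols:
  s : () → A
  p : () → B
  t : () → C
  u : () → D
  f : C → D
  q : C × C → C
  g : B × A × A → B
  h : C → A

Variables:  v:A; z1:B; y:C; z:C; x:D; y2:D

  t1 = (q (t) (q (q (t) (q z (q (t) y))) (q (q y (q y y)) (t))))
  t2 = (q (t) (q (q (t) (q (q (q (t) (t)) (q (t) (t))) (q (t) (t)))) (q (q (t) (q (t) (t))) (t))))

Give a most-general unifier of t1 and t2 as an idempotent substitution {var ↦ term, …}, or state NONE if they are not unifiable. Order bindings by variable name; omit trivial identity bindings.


{y ↦ (t), z ↦ (q (q (t) (t)) (q (t) (t)))}


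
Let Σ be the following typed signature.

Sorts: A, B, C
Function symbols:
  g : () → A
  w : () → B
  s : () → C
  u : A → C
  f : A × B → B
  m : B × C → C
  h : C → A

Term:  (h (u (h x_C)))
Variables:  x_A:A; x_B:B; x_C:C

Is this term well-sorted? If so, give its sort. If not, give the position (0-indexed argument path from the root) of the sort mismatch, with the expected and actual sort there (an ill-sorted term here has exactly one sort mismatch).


      x_C : C
    (h x_C) : A
  (u (h x_C)) : C
(h (u (h x_C))) : A

well-sorted; sort = A


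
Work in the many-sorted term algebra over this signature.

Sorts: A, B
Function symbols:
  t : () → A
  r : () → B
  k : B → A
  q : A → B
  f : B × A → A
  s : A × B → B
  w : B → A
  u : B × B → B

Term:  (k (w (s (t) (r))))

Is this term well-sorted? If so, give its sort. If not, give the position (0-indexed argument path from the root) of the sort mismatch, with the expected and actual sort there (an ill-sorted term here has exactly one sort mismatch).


ill-sorted at position [0]: expected B, got A

      (t) : A
      (r) : B
    (s (t) (r)) : B
  (w (s (t) (r))) : A
(k (w (s (t) (r)))) : ✗ arg 0 at [0] has sort A, expected B


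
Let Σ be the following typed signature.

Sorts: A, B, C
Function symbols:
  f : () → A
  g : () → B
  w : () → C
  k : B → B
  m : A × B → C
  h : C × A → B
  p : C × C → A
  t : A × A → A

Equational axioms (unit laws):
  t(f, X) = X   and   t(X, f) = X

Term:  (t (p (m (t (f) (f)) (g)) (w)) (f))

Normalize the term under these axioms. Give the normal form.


normal form = (p (m (f) (g)) (w))

1. (t (p (m (t (f) (f)) (g)) (w)) (f))  →  (p (m (t (f) (f)) (g)) (w))
2. (p (m (t (f) (f)) (g)) (w))  →  (p (m (f) (g)) (w))


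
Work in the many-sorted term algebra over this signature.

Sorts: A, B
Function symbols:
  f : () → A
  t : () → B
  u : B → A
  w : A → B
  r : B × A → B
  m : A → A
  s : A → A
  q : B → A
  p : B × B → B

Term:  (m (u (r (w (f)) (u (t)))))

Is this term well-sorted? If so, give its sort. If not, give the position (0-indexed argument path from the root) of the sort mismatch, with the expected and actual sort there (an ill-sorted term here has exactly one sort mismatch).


        (f) : A
      (w (f)) : B
        (t) : B
      (u (t)) : A
    (r (w (f)) (u (t))) : B
  (u (r (w (f)) (u (t)))) : A
(m (u (r (w (f)) (u (t))))) : A

well-sorted; sort = A


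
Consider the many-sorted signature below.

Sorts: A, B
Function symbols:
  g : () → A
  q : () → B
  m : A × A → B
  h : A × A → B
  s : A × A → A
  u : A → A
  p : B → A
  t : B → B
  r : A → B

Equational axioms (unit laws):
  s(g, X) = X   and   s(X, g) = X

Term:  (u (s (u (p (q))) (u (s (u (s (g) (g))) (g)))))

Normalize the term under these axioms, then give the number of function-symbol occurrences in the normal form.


1. (u (s (u (p (q))) (u (s (u (s (g) (g))) (g)))))  →  (u (s (u (p (q))) (u (u (s (g) (g))))))
2. (u (s (u (p (q))) (u (u (s (g) (g))))))  →  (u (s (u (p (q))) (u (u (g)))))
normal form: (u (s (u (p (q))) (u (u (g)))))

size = 8


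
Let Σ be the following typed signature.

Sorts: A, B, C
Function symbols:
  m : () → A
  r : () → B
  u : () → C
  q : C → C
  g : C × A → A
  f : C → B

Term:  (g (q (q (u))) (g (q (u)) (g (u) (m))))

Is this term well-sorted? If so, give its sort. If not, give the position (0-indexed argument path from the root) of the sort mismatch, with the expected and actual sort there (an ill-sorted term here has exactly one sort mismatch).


      (u) : C
    (q (u)) : C
  (q (q (u))) : C
      (u) : C
    (q (u)) : C
      (u) : C
      (m) : A
    (g (u) (m)) : A
  (g (q (u)) (g (u) (m))) : A
(g (q (q (u))) (g (q (u)) (g (u) (m)))) : A

well-sorted; sort = A


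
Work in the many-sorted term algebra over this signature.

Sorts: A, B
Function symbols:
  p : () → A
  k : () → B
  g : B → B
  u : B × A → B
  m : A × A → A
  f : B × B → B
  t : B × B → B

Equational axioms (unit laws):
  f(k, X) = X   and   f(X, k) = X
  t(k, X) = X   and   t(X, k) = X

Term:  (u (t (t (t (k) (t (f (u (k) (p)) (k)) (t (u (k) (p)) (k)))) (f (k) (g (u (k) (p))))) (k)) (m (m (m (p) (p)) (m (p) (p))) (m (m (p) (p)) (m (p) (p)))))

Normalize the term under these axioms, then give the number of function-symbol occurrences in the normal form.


1. (u (t (t (t (k) (t (f (u (k) (p)) (k)) (t (u (k) (p)) (k)))) (f (k) (g (u (k) (p))))) (k)) (m (m (m (p) (p)) (m (p) (p))) (m (m (p) (p)) (m (p) (p)))))  →  (u (t (t (k) (t (f (u (k) (p)) (k)) (t (u (k) (p)) (k)))) (f (k) (g (u (k) (p))))) (m (m (m (p) (p)) (m (p) (p))) (m (m (p) (p)) (m (p) (p)))))
2. (u (t (t (k) (t (f (u (k) (p)) (k)) (t (u (k) (p)) (k)))) (f (k) (g (u (k) (p))))) (m (m (m (p) (p)) (m (p) (p))) (m (m (p) (p)) (m (p) (p)))))  →  (u (t (t (f (u (k) (p)) (k)) (t (u (k) (p)) (k))) (f (k) (g (u (k) (p))))) (m (m (m (p) (p)) (m (p) (p))) (m (m (p) (p)) (m (p) (p)))))
3. (u (t (t (f (u (k) (p)) (k)) (t (u (k) (p)) (k))) (f (k) (g (u (k) (p))))) (m (m (m (p) (p)) (m (p) (p))) (m (m (p) (p)) (m (p) (p)))))  →  (u (t (t (u (k) (p)) (t (u (k) (p)) (k))) (f (k) (g (u (k) (p))))) (m (m (m (p) (p)) (m (p) (p))) (m (m (p) (p)) (m (p) (p)))))
4. (u (t (t (u (k) (p)) (t (u (k) (p)) (k))) (f (k) (g (u (k) (p))))) (m (m (m (p) (p)) (m (p) (p))) (m (m (p) (p)) (m (p) (p)))))  →  (u (t (t (u (k) (p)) (u (k) (p))) (f (k) (g (u (k) (p))))) (m (m (m (p) (p)) (m (p) (p))) (m (m (p) (p)) (m (p) (p)))))
5. (u (t (t (u (k) (p)) (u (k) (p))) (f (k) (g (u (k) (p))))) (m (m (m (p) (p)) (m (p) (p))) (m (m (p) (p)) (m (p) (p)))))  →  (u (t (t (u (k) (p)) (u (k) (p))) (g (u (k) (p)))) (m (m (m (p) (p)) (m (p) (p))) (m (m (p) (p)) (m (p) (p)))))
normal form: (u (t (t (u (k) (p)) (u (k) (p))) (g (u (k) (p)))) (m (m (m (p) (p)) (m (p) (p))) (m (m (p) (p)) (m (p) (p)))))

size = 28
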